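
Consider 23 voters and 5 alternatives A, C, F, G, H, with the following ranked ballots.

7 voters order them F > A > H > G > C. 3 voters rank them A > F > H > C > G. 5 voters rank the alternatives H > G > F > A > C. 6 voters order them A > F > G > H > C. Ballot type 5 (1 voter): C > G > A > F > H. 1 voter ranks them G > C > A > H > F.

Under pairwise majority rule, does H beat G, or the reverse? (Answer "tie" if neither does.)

Ballots ranking H above G: 7 + 3 + 5 = 15.
Ballots ranking G above H: 23 − 15 = 8.
H wins the head-to-head 15–8.

H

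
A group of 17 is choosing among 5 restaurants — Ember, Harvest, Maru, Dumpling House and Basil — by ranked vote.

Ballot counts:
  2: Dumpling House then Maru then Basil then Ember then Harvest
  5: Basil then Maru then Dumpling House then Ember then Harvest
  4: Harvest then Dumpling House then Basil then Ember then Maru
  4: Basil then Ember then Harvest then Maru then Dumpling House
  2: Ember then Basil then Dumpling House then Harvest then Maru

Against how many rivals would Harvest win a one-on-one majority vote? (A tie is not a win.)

Harvest against each rival (17 friends):
Harvest vs Ember: 4 to 13, Ember.
Harvest–Maru: Harvest 10–7.
Harvest vs Dumpling House: Dumpling House wins 9–8.
Harvest vs Basil: Basil wins 13–4.
Harvest beats Maru; loses to Ember, Dumpling House, Basil — 1 pairwise win.

1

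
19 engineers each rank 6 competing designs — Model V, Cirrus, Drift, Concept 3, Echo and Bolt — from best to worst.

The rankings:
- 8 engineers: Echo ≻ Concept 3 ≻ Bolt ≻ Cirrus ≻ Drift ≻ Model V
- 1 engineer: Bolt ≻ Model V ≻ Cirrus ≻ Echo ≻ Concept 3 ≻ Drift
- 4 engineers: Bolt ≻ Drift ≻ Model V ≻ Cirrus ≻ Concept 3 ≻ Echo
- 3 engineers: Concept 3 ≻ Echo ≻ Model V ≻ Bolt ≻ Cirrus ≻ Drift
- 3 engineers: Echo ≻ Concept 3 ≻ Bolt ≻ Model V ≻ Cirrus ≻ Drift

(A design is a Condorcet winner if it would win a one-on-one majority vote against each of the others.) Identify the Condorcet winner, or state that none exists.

Pairwise majorities:
Model V vs Cirrus: Model V, 11–8.
Model V vs Drift: Drift wins 12–7.
Model V vs Concept 3: Concept 3 wins 14–5.
Model V vs Echo: Echo wins 14–5.
Model V vs Bolt: Bolt, 16–3.
Cirrus vs Drift: Cirrus wins 15–4.
Cirrus vs Concept 3: Concept 3, 14–5.
Cirrus–Echo: Echo 14–5.
Cirrus vs Bolt: Bolt wins 19–0.
Drift–Concept 3: Concept 3 15–4.
Drift vs Echo: Echo, 15–4.
Drift vs Bolt: Bolt wins 19–0.
Concept 3 vs Echo: Echo, 12–7.
Concept 3 vs Bolt: Concept 3, 14–5.
Echo vs Bolt: Echo wins 14–5.
Only Echo has no losses; Echo is the Condorcet winner.

Echo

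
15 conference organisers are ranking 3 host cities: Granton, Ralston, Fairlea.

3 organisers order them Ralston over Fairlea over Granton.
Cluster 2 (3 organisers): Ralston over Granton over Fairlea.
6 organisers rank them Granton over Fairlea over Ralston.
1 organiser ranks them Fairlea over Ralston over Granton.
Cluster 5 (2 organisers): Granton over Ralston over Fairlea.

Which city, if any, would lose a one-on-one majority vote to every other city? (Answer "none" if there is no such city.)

Head-to-head results (15 organisers):
Granton vs Ralston: 8 to 7, Granton.
Granton vs Fairlea: Granton is ranked higher on 3+6+2 = 11 ballots, Fairlea on 4. Granton wins 11–4.
Ralston vs Fairlea: 8 to 7, Ralston.
Fairlea is beaten in every head-to-head and is the Condorcet loser.

Fairlea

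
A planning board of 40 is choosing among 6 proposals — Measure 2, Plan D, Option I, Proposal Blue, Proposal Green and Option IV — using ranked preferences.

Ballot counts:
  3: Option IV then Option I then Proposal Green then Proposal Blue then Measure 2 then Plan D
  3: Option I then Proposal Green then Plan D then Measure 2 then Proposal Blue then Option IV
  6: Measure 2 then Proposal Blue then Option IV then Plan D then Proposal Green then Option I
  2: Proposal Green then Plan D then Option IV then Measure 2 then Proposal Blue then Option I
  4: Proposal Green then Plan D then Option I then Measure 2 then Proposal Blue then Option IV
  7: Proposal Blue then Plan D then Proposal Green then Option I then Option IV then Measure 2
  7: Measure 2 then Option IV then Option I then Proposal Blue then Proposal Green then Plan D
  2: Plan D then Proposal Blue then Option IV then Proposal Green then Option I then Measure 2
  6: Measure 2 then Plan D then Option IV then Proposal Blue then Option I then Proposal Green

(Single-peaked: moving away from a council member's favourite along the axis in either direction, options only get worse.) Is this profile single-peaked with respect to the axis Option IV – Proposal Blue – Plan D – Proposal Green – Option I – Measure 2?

Axis positions: Option IV=1, Proposal Blue=2, Plan D=3, Proposal Green=4, Option I=5, Measure 2=6.
Faction 1: ranking walks positions 1-5-4-2-6-3; Option I is ranked above Proposal Blue even though Proposal Blue lies between Option I and the peak Option IV on the axis — preferences dip and rise again. Not single-peaked.
Faction 2 (peak Option I at position 5): ranking walks positions 5-4-3-6-2-1, expanding outward from the peak — single-peaked.
Faction 3: ranking walks positions 6-2-1-3-4-5; Proposal Blue is ranked above Option I even though Option I lies between Proposal Blue and the peak Measure 2 on the axis — preferences dip and rise again. Not single-peaked.
Faction 4: ranking walks positions 4-3-1-6-2-5; Option IV is ranked above Proposal Blue even though Proposal Blue lies between Option IV and the peak Proposal Green on the axis — preferences dip and rise again. Not single-peaked.
Faction 5 (peak Proposal Green at position 4): ranking walks positions 4-3-5-6-2-1, expanding outward from the peak — single-peaked.
Faction 6 (peak Proposal Blue at position 2): ranking walks positions 2-3-4-5-1-6, expanding outward from the peak — single-peaked.
Faction 7: ranking walks positions 6-1-5-2-4-3; Option IV is ranked above Option I even though Option I lies between Option IV and the peak Measure 2 on the axis — preferences dip and rise again. Not single-peaked.
Faction 8 (peak Plan D at position 3): ranking walks positions 3-2-1-4-5-6, expanding outward from the peak — single-peaked.
Faction 9: ranking walks positions 6-3-1-2-5-4; Plan D is ranked above Option I even though Option I lies between Plan D and the peak Measure 2 on the axis — preferences dip and rise again. Not single-peaked.
Faction 1 violates single-peakedness, so the profile is not single-peaked on this axis.

no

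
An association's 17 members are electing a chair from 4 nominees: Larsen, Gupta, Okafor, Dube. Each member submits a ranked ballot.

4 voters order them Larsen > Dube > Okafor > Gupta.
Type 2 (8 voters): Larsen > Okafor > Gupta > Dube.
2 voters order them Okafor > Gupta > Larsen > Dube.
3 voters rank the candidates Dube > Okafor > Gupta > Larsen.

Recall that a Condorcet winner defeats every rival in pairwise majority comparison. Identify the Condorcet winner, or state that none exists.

Larsen

Pairwise majorities:
Larsen vs Gupta: 12 to 5, Larsen.
Larsen vs Okafor: Larsen is ranked higher on 4+8 = 12 ballots, Okafor on 5. Larsen wins 12–5.
Larsen vs Dube: 4+8+2 = 14 for Larsen, 3 for Dube — Larsen by 14–3.
Gupta vs Okafor: 0 to 17, Okafor.
Gupta vs Dube: 10 to 7, Gupta.
Okafor vs Dube: 10 to 7, Okafor.
Larsen defeats every rival head-to-head and is the Condorcet winner.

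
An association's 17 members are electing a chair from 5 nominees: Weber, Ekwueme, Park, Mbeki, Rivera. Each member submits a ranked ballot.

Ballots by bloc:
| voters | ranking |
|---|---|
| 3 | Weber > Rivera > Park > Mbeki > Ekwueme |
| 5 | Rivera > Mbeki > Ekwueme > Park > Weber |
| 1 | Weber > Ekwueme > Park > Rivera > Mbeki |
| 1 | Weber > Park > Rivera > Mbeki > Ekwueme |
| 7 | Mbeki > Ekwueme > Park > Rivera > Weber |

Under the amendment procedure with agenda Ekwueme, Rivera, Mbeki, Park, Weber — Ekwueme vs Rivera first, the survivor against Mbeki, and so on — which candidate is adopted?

Round 1: Ekwueme vs Rivera — 8–9, Rivera advances.
Round 2: Rivera vs Mbeki — 10–7, Rivera advances.
Round 3: Rivera vs Park — 8–9, Park advances.
Round 4: Park vs Weber — 12–5, Park advances.
The agenda winner is Park.

Park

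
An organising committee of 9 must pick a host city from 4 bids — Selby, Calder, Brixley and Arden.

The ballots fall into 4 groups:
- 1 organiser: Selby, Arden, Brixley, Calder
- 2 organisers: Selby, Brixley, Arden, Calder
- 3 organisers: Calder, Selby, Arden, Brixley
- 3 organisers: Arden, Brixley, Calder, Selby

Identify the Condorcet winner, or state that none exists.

none

Pairwise majorities:
Selby vs Calder: 3 to 6, Calder.
Selby vs Brixley: Selby is ranked higher on 1+2+3 = 6 ballots, Brixley on 3. Selby wins 6–3.
Selby vs Arden: Selby preferred on 1+2+3 = 6 ballots; Selby wins 6–3.
Calder vs Brixley: Calder preferred on 3 ballots; Brixley wins 6–3.
Calder vs Arden: Calder is ranked higher on 3 ballots, Arden on 6. Arden wins 6–3.
Brixley vs Arden: 2 for Brixley, 7 for Arden — Arden by 7–2.
No city is unbeaten: Selby loses to Calder; Calder loses to Brixley; Brixley loses to Selby; Arden loses to Selby. In particular Selby beats Brixley beats Calder beats Selby is a majority cycle — no Condorcet winner exists.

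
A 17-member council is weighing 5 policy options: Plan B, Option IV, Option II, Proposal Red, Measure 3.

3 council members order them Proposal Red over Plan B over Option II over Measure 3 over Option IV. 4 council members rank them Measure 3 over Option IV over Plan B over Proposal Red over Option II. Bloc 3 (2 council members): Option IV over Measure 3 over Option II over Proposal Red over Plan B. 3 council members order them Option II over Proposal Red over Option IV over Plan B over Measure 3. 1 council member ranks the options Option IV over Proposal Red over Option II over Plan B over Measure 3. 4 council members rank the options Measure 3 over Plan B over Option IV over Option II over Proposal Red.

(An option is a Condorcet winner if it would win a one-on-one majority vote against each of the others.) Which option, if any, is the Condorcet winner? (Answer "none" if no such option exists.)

Pairwise majorities:
Plan B vs Option IV: Plan B is ranked higher on 3+4 = 7 ballots, Option IV on 10. Option IV wins 10–7.
Plan B vs Option II: Plan B is ranked higher on 3+4+4 = 11 ballots, Option II on 6. Plan B wins 11–6.
Plan B vs Proposal Red: 8 to 9, Proposal Red.
Plan B vs Measure 3: Plan B preferred on 3+3+1 = 7 ballots; Measure 3 wins 10–7.
Option IV vs Option II: Option IV preferred on 4+2+1+4 = 11 ballots; Option IV wins 11–6.
Option IV vs Proposal Red: Option IV is ranked higher on 4+2+1+4 = 11 ballots, Proposal Red on 6. Option IV wins 11–6.
Option IV vs Measure 3: 6 to 11, Measure 3.
Option II vs Proposal Red: Option II is ranked higher on 2+3+4 = 9 ballots, Proposal Red on 8. Option II wins 9–8.
Option II vs Measure 3: 3+3+1 = 7 for Option II, 10 for Measure 3 — Measure 3 by 10–7.
Proposal Red vs Measure 3: 3+3+1 = 7 for Proposal Red, 10 for Measure 3 — Measure 3 by 10–7.
Measure 3 defeats every rival head-to-head and is the Condorcet winner.

Measure 3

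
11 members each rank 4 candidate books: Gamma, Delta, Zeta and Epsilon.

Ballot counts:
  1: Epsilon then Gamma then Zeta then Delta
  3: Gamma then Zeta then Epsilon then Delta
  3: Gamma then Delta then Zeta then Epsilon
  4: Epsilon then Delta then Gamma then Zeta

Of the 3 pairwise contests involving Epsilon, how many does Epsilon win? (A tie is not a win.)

Epsilon against each rival (11 members):
Epsilon vs Gamma: 1+4 = 5 for Epsilon, 6 for Gamma — Gamma by 6–5.
Epsilon vs Delta: Epsilon preferred on 1+3+4 = 8 ballots; Epsilon wins 8–3.
Epsilon vs Zeta: Epsilon is ranked higher on 1+4 = 5 ballots, Zeta on 6. Zeta wins 6–5.
Epsilon beats Delta; loses to Gamma, Zeta — 1 pairwise win.

1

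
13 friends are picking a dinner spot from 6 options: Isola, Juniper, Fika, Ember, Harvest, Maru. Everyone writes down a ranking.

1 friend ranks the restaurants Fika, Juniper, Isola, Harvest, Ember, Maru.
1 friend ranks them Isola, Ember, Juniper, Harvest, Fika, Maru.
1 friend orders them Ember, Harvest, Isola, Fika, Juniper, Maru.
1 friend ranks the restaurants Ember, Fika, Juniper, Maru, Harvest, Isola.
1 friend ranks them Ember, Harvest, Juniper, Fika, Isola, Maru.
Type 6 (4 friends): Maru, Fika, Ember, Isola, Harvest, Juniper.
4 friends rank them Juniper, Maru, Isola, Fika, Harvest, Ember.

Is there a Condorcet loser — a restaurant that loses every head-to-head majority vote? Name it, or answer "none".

Harvest

Pairwise majorities:
Isola vs Juniper: 6 to 7, Juniper.
Isola vs Fika: Fika, 7–6.
Isola vs Ember: 6 to 7, Ember.
Isola vs Harvest: 1+1+4+4 = 10 for Isola, 3 for Harvest — Isola by 10–3.
Isola vs Maru: Isola is ranked higher on 1+1+1+1 = 4 ballots, Maru on 9. Maru wins 9–4.
Juniper vs Fika: Fika wins 7–6.
Juniper vs Ember: Juniper preferred on 1+4 = 5 ballots; Ember wins 8–5.
Juniper vs Harvest: Juniper preferred on 1+1+1+4 = 7 ballots; Juniper wins 7–6.
Juniper vs Maru: 1+1+1+1+1+4 = 9 for Juniper, 4 for Maru — Juniper by 9–4.
Fika vs Ember: 9 to 4, Fika.
Fika vs Harvest: 1+1+4+4 = 10 for Fika, 3 for Harvest — Fika by 10–3.
Fika vs Maru: Maru wins 8–5.
Ember vs Harvest: Ember wins 8–5.
Ember vs Maru: 5 to 8, Maru.
Harvest vs Maru: Maru wins 9–4.
Harvest loses to every other restaurant — it is the Condorcet loser.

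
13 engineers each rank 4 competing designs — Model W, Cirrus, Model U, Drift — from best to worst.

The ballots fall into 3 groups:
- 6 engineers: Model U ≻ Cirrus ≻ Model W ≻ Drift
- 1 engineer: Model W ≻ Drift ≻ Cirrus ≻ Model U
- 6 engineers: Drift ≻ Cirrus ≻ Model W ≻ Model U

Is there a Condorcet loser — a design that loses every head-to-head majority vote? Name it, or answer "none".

Pairwise majorities:
Model W vs Cirrus: Cirrus wins 12–1.
Model W vs Model U: Model W wins 7–6.
Model W vs Drift: 7 to 6, Model W.
Cirrus vs Model U: 7 to 6, Cirrus.
Cirrus vs Drift: 6 for Cirrus, 7 for Drift — Drift by 7–6.
Model U vs Drift: Model U is ranked higher on 6 ballots, Drift on 7. Drift wins 7–6.
Only Model U has no wins; Model U is the Condorcet loser.

Model U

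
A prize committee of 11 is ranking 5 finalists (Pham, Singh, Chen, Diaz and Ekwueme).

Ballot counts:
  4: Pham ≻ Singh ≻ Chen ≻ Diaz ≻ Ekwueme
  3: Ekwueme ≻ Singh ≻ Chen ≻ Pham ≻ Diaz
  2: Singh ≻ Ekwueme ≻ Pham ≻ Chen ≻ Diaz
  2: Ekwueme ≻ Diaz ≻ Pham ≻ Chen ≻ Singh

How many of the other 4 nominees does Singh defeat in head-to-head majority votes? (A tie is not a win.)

Singh against each rival (11 jurors):
Singh vs Pham: Pham wins 6–5.
Singh vs Chen: 9 to 2, Singh.
Singh vs Diaz: Singh, 9–2.
Singh vs Ekwueme: Singh preferred on 4+2 = 6 ballots; Singh wins 6–5.
Singh beats Chen, Diaz, Ekwueme; loses to Pham — 3 pairwise wins.

3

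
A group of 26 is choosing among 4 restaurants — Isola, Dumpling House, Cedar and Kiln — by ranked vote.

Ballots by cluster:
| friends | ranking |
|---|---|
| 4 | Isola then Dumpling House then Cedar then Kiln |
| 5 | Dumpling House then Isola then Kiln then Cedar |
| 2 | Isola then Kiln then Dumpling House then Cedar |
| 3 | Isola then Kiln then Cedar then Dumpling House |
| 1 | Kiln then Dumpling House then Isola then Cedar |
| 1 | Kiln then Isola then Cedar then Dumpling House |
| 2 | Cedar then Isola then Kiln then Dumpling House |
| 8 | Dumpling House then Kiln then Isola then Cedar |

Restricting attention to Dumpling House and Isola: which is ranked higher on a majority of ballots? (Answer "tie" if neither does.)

Dumpling House

Ballots ranking Dumpling House above Isola: 5 + 1 + 8 = 14.
Ballots ranking Isola above Dumpling House: 26 − 14 = 12.
Dumpling House wins the head-to-head 14–12.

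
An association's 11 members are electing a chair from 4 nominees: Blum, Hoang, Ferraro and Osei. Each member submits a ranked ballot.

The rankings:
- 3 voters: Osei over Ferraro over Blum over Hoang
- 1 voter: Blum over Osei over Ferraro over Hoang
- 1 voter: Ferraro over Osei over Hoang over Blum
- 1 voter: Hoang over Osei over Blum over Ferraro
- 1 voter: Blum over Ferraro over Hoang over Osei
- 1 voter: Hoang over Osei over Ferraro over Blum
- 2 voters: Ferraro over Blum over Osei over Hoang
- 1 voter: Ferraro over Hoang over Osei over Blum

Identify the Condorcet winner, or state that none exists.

Pairwise majorities:
Blum vs Hoang: Blum wins 7–4.
Blum vs Ferraro: Ferraro wins 8–3.
Blum vs Osei: Blum preferred on 1+1+2 = 4 ballots; Osei wins 7–4.
Hoang vs Ferraro: Ferraro, 9–2.
Hoang–Osei: Osei 7–4.
Ferraro vs Osei: Ferraro preferred on 1+1+2+1 = 5 ballots; Osei wins 6–5.
Only Osei has no losses; Osei is the Condorcet winner.

Osei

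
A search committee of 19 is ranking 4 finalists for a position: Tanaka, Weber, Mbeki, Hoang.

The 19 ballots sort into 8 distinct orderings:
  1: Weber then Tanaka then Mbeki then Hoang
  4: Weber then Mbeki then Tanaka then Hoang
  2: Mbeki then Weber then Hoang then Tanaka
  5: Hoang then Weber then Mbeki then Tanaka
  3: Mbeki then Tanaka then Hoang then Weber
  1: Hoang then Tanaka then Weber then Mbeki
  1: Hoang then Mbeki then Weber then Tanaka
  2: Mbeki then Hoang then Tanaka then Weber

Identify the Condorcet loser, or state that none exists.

Tanaka

Head-to-head results (19 committee members):
Tanaka vs Weber: Weber wins 13–6.
Tanaka vs Mbeki: 1+1 = 2 for Tanaka, 17 for Mbeki — Mbeki by 17–2.
Tanaka vs Hoang: 1+4+3 = 8 for Tanaka, 11 for Hoang — Hoang by 11–8.
Weber vs Mbeki: Weber wins 11–8.
Weber vs Hoang: 7 to 12, Hoang.
Mbeki vs Hoang: Mbeki wins 12–7.
Tanaka is beaten in every head-to-head and is the Condorcet loser.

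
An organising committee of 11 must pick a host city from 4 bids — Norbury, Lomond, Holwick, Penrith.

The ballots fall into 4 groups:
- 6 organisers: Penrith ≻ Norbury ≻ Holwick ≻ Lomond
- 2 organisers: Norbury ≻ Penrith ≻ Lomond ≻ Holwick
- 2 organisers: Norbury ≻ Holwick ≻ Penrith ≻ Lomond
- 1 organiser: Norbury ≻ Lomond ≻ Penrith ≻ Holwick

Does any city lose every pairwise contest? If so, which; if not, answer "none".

Lomond

Pairwise majorities:
Norbury vs Lomond: 6+2+2+1 = 11 for Norbury, 0 for Lomond — Norbury by 11–0.
Norbury vs Holwick: Norbury, 11–0.
Norbury vs Penrith: 5 to 6, Penrith.
Lomond–Holwick: Holwick 8–3.
Lomond vs Penrith: Penrith wins 10–1.
Holwick vs Penrith: Penrith wins 9–2.
Lomond loses to every other city — it is the Condorcet loser.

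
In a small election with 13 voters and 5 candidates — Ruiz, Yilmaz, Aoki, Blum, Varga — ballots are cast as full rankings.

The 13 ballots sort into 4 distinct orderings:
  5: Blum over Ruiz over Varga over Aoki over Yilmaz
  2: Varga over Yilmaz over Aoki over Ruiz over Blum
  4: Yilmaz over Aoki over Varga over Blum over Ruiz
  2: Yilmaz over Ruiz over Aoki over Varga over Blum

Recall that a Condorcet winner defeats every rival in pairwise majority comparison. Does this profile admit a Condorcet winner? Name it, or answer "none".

Pairwise majorities:
Ruiz vs Yilmaz: Ruiz preferred on 5 ballots; Yilmaz wins 8–5.
Ruiz vs Aoki: Ruiz is ranked higher on 5+2 = 7 ballots, Aoki on 6. Ruiz wins 7–6.
Ruiz vs Blum: 2+2 = 4 for Ruiz, 9 for Blum — Blum by 9–4.
Ruiz vs Varga: 7 to 6, Ruiz.
Yilmaz vs Aoki: Yilmaz is ranked higher on 2+4+2 = 8 ballots, Aoki on 5. Yilmaz wins 8–5.
Yilmaz vs Blum: 2+4+2 = 8 for Yilmaz, 5 for Blum — Yilmaz by 8–5.
Yilmaz vs Varga: 4+2 = 6 for Yilmaz, 7 for Varga — Varga by 7–6.
Aoki vs Blum: 2+4+2 = 8 for Aoki, 5 for Blum — Aoki by 8–5.
Aoki vs Varga: 4+2 = 6 for Aoki, 7 for Varga — Varga by 7–6.
Blum vs Varga: 5 to 8, Varga.
Each candidate drops at least one matchup (Ruiz loses to Yilmaz; Yilmaz loses to Varga; Aoki loses to Ruiz; Blum loses to Yilmaz; Varga loses to Ruiz); the cycle Ruiz → Aoki → Blum → Ruiz rules out a Condorcet winner.

none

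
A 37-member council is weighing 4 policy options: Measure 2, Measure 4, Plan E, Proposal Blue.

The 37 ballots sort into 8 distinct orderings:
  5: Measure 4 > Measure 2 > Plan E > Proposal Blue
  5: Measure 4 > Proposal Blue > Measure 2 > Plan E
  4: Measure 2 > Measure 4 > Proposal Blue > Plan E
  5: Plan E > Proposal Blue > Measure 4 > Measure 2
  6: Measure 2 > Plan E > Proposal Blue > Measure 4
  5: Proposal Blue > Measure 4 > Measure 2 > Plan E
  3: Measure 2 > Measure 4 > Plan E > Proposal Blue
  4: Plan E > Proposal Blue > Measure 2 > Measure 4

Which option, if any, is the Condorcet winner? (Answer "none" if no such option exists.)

Head-to-head results (37 council members):
Measure 2 vs Measure 4: 17 to 20, Measure 4.
Measure 2 vs Plan E: Measure 2 is ranked higher on 5+5+4+6+5+3 = 28 ballots, Plan E on 9. Measure 2 wins 28–9.
Measure 2 vs Proposal Blue: Measure 2 preferred on 5+4+6+3 = 18 ballots; Proposal Blue wins 19–18.
Measure 4 vs Plan E: Measure 4 preferred on 5+5+4+5+3 = 22 ballots; Measure 4 wins 22–15.
Measure 4 vs Proposal Blue: 5+5+4+3 = 17 for Measure 4, 20 for Proposal Blue — Proposal Blue by 20–17.
Plan E vs Proposal Blue: 23 to 14, Plan E.
Every option loses at least once (Measure 2 loses to Measure 4; Measure 4 loses to Proposal Blue; Plan E loses to Measure 2; Proposal Blue loses to Plan E). The majority relation contains the cycle Measure 2 > Plan E > Proposal Blue > Measure 2, so there is no Condorcet winner.

none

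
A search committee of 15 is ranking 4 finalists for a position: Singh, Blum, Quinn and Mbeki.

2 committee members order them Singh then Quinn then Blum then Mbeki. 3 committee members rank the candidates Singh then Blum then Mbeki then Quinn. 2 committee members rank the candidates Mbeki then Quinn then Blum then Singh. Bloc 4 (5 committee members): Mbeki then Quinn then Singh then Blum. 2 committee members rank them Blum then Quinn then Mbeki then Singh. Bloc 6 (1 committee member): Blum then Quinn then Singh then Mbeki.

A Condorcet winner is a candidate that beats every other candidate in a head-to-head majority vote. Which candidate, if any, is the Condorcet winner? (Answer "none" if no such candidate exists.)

Head-to-head results (15 committee members):
Singh vs Blum: 2+3+5 = 10 for Singh, 5 for Blum — Singh by 10–5.
Singh vs Quinn: 2+3 = 5 for Singh, 10 for Quinn — Quinn by 10–5.
Singh vs Mbeki: Singh is ranked higher on 2+3+1 = 6 ballots, Mbeki on 9. Mbeki wins 9–6.
Blum vs Quinn: Blum preferred on 3+2+1 = 6 ballots; Quinn wins 9–6.
Blum vs Mbeki: 8 to 7, Blum.
Quinn vs Mbeki: 5 to 10, Mbeki.
No candidate is unbeaten: Singh loses to Quinn; Blum loses to Singh; Quinn loses to Mbeki; Mbeki loses to Blum. In particular Singh beats Blum beats Mbeki beats Singh is a majority cycle — no Condorcet winner exists.

none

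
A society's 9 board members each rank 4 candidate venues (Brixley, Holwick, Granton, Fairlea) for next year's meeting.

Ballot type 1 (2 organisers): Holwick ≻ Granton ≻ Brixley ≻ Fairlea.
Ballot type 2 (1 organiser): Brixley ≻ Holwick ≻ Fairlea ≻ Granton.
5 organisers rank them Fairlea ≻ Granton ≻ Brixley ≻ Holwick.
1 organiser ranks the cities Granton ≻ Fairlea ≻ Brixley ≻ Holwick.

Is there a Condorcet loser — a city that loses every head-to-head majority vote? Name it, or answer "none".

Head-to-head results (9 organisers):
Brixley vs Holwick: 7 to 2, Brixley.
Brixley vs Granton: Granton wins 8–1.
Brixley vs Fairlea: Fairlea, 6–3.
Holwick–Granton: Granton 6–3.
Holwick vs Fairlea: 3 to 6, Fairlea.
Granton–Fairlea: Fairlea 6–3.
Only Holwick has no wins; Holwick is the Condorcet loser.

Holwick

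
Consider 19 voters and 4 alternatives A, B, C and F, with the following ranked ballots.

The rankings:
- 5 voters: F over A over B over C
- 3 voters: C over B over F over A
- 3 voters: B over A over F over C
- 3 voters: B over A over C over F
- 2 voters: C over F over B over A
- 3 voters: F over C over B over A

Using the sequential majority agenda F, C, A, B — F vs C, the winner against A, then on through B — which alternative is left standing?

F

Round 1: F vs C — 11–8, F advances.
Round 2: F vs A — 13–6, F advances.
Round 3: F vs B — 10–9, F advances.
F survives the agenda.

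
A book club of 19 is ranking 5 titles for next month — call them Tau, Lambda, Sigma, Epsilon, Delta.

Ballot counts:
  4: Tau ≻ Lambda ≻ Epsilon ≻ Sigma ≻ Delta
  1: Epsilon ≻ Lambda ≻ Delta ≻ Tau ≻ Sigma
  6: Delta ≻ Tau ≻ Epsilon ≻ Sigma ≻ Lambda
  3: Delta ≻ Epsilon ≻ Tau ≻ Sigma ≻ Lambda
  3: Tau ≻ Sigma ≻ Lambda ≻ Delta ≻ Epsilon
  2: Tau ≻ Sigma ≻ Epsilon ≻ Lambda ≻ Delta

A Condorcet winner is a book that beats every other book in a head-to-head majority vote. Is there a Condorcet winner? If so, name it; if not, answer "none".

none

Pairwise majorities:
Tau vs Lambda: Tau, 18–1.
Tau vs Sigma: Tau wins 19–0.
Tau vs Epsilon: Tau, 15–4.
Tau–Delta: Delta 10–9.
Lambda vs Sigma: Lambda preferred on 4+1 = 5 ballots; Sigma wins 14–5.
Lambda vs Epsilon: Lambda preferred on 4+3 = 7 ballots; Epsilon wins 12–7.
Lambda vs Delta: 10 to 9, Lambda.
Sigma vs Epsilon: 5 to 14, Epsilon.
Sigma vs Delta: Sigma is ranked higher on 4+3+2 = 9 ballots, Delta on 10. Delta wins 10–9.
Epsilon–Delta: Delta 12–7.
Every book loses at least once (Tau loses to Delta; Lambda loses to Tau; Sigma loses to Tau; Epsilon loses to Tau; Delta loses to Lambda). The majority relation contains the cycle Tau > Lambda > Delta > Tau, so there is no Condorcet winner.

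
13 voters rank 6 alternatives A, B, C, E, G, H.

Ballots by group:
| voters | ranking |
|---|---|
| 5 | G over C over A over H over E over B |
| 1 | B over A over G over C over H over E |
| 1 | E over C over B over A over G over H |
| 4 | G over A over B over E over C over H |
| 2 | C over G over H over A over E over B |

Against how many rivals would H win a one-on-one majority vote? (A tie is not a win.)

H against each rival (13 voters):
H vs A: A, 11–2.
H vs B: H wins 7–6.
H vs C: C, 13–0.
H vs E: 5+1+2 = 8 for H, 5 for E — H by 8–5.
H–G: G 13–0.
H beats B, E; loses to A, C, G — 2 pairwise wins.

2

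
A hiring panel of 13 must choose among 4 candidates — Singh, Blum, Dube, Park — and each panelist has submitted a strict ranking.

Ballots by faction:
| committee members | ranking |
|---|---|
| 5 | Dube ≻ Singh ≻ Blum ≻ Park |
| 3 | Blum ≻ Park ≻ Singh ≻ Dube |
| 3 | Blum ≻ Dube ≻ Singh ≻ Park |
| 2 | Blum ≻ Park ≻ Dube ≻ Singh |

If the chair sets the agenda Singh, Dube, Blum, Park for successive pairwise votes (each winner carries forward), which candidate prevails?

Blum

Round 1: Singh vs Dube — 3–10, Dube advances.
Round 2: Dube vs Blum — 5–8, Blum advances.
Round 3: Blum vs Park — 13–0, Blum advances.
Blum survives the agenda.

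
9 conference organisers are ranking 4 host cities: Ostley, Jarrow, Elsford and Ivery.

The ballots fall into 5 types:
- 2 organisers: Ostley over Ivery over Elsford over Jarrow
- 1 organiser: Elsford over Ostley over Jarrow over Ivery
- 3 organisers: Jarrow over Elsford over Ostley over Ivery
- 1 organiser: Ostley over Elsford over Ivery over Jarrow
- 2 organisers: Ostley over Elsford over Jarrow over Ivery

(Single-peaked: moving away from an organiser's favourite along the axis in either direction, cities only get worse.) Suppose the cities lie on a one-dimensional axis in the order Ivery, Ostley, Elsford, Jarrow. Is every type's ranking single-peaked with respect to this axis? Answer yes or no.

yes

Axis positions: Ivery=1, Ostley=2, Elsford=3, Jarrow=4.
Type 1 (peak Ostley at position 2): ranking walks positions 2-1-3-4, expanding outward from the peak — single-peaked.
Type 2 (peak Elsford at position 3): ranking walks positions 3-2-4-1, expanding outward from the peak — single-peaked.
Type 3 (peak Jarrow at position 4): ranking walks positions 4-3-2-1, expanding outward from the peak — single-peaked.
Type 4 (peak Ostley at position 2): ranking walks positions 2-3-1-4, expanding outward from the peak — single-peaked.
Type 5 (peak Ostley at position 2): ranking walks positions 2-3-4-1, expanding outward from the peak — single-peaked.
Every ranking is single-peaked on this axis.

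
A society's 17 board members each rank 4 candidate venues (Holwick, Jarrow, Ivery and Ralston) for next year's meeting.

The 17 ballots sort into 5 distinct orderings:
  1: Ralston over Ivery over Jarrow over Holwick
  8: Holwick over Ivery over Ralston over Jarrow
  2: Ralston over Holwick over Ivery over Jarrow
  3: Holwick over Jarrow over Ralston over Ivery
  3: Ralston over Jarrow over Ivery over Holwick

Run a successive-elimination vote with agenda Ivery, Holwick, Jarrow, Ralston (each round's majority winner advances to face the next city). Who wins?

Holwick

Round 1: Ivery vs Holwick — 4–13, Holwick advances.
Round 2: Holwick vs Jarrow — 13–4, Holwick advances.
Round 3: Holwick vs Ralston — 11–6, Holwick advances.
The agenda winner is Holwick.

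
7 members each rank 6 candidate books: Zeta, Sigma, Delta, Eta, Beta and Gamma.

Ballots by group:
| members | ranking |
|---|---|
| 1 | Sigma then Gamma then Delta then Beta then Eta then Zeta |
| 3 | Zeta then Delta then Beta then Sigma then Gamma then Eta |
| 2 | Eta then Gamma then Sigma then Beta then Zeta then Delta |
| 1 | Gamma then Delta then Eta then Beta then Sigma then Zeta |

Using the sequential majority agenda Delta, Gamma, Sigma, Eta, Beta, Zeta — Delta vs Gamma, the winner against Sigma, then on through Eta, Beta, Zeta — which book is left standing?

Beta

Round 1: Delta vs Gamma — 3–4, Gamma advances.
Round 2: Gamma vs Sigma — 3–4, Sigma advances.
Round 3: Sigma vs Eta — 4–3, Sigma advances.
Round 4: Sigma vs Beta — 3–4, Beta advances.
Round 5: Beta vs Zeta — 4–3, Beta advances.
Beta survives the agenda.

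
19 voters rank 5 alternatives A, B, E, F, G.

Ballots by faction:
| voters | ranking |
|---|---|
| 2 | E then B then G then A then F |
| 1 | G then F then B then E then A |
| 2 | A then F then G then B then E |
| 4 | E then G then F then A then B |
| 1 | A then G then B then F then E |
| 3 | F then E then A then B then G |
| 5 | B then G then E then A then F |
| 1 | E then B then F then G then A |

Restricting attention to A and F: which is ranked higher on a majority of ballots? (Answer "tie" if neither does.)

A

Ballots ranking A above F: 2 + 2 + 1 + 5 = 10.
Ballots ranking F above A: 19 − 10 = 9.
A wins the head-to-head 10–9.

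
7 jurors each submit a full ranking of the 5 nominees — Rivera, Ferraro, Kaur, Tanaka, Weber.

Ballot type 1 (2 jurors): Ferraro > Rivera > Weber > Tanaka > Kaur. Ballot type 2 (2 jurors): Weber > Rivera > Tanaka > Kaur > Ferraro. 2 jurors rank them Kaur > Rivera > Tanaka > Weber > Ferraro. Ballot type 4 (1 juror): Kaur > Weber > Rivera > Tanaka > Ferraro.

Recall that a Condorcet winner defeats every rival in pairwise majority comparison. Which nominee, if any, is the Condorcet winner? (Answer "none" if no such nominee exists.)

Head-to-head results (7 jurors):
Rivera–Ferraro: Rivera 5–2.
Rivera–Kaur: Rivera 4–3.
Rivera–Tanaka: Rivera 7–0.
Rivera–Weber: Rivera 4–3.
Ferraro–Kaur: Kaur 5–2.
Ferraro–Tanaka: Tanaka 5–2.
Ferraro vs Weber: Weber, 5–2.
Kaur vs Tanaka: Tanaka, 4–3.
Kaur vs Weber: Weber wins 4–3.
Tanaka vs Weber: Weber wins 5–2.
Only Rivera has no losses; Rivera is the Condorcet winner.

Rivera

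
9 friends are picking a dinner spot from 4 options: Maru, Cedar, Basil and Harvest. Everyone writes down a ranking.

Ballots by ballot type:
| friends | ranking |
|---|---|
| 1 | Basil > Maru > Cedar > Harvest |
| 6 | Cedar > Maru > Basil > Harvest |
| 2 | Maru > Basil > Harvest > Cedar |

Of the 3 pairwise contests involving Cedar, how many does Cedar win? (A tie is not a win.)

3

Cedar against each rival (9 friends):
Cedar vs Maru: 6 to 3, Cedar.
Cedar vs Basil: Cedar is ranked higher on 6 ballots, Basil on 3. Cedar wins 6–3.
Cedar–Harvest: Cedar 7–2.
Cedar beats Maru, Basil, Harvest — 3 pairwise wins.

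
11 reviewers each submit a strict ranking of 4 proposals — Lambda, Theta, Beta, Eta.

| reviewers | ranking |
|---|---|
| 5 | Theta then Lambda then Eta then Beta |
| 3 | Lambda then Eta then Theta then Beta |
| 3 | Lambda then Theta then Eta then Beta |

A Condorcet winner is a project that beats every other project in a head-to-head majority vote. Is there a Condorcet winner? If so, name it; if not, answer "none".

Head-to-head results (11 reviewers):
Lambda vs Theta: Lambda preferred on 3+3 = 6 ballots; Lambda wins 6–5.
Lambda vs Beta: 5+3+3 = 11 for Lambda, 0 for Beta — Lambda by 11–0.
Lambda vs Eta: Lambda preferred on 5+3+3 = 11 ballots; Lambda wins 11–0.
Theta vs Beta: 5+3+3 = 11 for Theta, 0 for Beta — Theta by 11–0.
Theta vs Eta: Theta wins 8–3.
Beta–Eta: Eta 11–0.
Lambda beats each of Theta, Beta, Eta — Lambda is the Condorcet winner.

Lambda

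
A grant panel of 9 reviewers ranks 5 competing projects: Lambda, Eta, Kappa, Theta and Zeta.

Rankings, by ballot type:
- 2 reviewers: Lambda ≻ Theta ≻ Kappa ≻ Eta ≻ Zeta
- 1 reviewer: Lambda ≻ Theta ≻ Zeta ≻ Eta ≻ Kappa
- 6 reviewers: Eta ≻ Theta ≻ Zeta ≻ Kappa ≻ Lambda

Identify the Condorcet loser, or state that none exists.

Pairwise majorities:
Lambda vs Eta: Eta, 6–3.
Lambda vs Kappa: Kappa, 6–3.
Lambda vs Theta: Theta wins 6–3.
Lambda vs Zeta: Zeta, 6–3.
Eta vs Kappa: Eta wins 7–2.
Eta vs Theta: Eta, 6–3.
Eta vs Zeta: 2+6 = 8 for Eta, 1 for Zeta — Eta by 8–1.
Kappa vs Theta: Theta, 9–0.
Kappa–Zeta: Zeta 7–2.
Theta vs Zeta: Theta preferred on 2+1+6 = 9 ballots; Theta wins 9–0.
Only Lambda has no wins; Lambda is the Condorcet loser.

Lambda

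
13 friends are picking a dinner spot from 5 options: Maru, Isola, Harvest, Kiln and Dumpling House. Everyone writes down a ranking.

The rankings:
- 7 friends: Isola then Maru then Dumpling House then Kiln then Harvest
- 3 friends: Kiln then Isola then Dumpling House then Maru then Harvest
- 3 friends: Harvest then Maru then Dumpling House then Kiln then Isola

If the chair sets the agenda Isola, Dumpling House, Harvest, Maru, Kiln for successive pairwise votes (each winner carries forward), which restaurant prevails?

Isola

Round 1: Isola vs Dumpling House — 10–3, Isola advances.
Round 2: Isola vs Harvest — 10–3, Isola advances.
Round 3: Isola vs Maru — 10–3, Isola advances.
Round 4: Isola vs Kiln — 7–6, Isola advances.
The agenda winner is Isola.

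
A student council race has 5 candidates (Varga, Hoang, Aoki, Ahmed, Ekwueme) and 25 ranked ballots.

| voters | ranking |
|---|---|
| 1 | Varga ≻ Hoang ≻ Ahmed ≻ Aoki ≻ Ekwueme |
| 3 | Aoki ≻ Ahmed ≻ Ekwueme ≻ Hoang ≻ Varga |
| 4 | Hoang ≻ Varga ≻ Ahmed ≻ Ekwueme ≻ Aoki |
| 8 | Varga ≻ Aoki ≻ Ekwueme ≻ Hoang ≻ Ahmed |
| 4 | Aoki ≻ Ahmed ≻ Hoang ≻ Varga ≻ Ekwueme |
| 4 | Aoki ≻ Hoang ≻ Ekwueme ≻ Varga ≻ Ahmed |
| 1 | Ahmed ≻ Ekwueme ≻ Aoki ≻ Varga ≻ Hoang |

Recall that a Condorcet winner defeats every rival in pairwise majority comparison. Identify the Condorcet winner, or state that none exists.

none

Pairwise majorities:
Varga vs Hoang: Hoang wins 15–10.
Varga vs Aoki: Varga, 13–12.
Varga–Ahmed: Varga 17–8.
Varga–Ekwueme: Varga 17–8.
Hoang–Aoki: Aoki 20–5.
Hoang–Ahmed: Hoang 17–8.
Hoang–Ekwueme: Hoang 13–12.
Aoki vs Ahmed: Aoki wins 19–6.
Aoki vs Ekwueme: Aoki wins 20–5.
Ahmed vs Ekwueme: Ahmed wins 13–12.
Every candidate loses at least once (Varga loses to Hoang; Hoang loses to Aoki; Aoki loses to Varga; Ahmed loses to Varga; Ekwueme loses to Varga). The majority relation contains the cycle Varga → Aoki → Hoang → Varga, so there is no Condorcet winner.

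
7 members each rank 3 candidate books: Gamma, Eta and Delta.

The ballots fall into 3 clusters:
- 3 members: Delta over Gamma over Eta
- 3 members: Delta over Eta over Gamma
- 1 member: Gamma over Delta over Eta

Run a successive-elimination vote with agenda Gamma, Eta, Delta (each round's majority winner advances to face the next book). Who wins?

Delta

Round 1: Gamma vs Eta — 4–3, Gamma advances.
Round 2: Gamma vs Delta — 1–6, Delta advances.
Delta survives the agenda.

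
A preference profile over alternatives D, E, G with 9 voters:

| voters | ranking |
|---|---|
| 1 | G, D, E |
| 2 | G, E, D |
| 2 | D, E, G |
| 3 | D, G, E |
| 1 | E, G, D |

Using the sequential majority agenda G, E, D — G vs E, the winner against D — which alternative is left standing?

Round 1: G vs E — 6–3, G advances.
Round 2: G vs D — 4–5, D advances.
The agenda winner is D.

D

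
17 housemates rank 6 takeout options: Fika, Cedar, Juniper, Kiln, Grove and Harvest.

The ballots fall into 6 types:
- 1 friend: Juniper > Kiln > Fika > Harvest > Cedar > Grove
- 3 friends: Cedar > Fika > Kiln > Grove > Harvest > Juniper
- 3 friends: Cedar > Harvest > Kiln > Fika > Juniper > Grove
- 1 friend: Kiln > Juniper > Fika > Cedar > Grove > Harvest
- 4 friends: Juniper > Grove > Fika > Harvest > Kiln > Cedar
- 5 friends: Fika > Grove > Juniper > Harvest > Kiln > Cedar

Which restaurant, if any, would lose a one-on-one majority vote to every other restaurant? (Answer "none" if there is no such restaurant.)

Cedar

Head-to-head results (17 friends):
Fika vs Cedar: Fika is ranked higher on 1+1+4+5 = 11 ballots, Cedar on 6. Fika wins 11–6.
Fika vs Juniper: Fika, 11–6.
Fika vs Kiln: Fika preferred on 3+4+5 = 12 ballots; Fika wins 12–5.
Fika–Grove: Fika 13–4.
Fika vs Harvest: Fika, 14–3.
Cedar vs Juniper: 3+3 = 6 for Cedar, 11 for Juniper — Juniper by 11–6.
Cedar vs Kiln: 6 to 11, Kiln.
Cedar vs Grove: Cedar preferred on 1+3+3+1 = 8 ballots; Grove wins 9–8.
Cedar vs Harvest: Harvest, 10–7.
Juniper–Kiln: Juniper 10–7.
Juniper–Grove: Juniper 9–8.
Juniper–Harvest: Juniper 11–6.
Kiln vs Grove: 1+3+3+1 = 8 for Kiln, 9 for Grove — Grove by 9–8.
Kiln vs Harvest: Harvest wins 12–5.
Grove vs Harvest: Grove is ranked higher on 3+1+4+5 = 13 ballots, Harvest on 4. Grove wins 13–4.
Cedar is beaten in every head-to-head and is the Condorcet loser.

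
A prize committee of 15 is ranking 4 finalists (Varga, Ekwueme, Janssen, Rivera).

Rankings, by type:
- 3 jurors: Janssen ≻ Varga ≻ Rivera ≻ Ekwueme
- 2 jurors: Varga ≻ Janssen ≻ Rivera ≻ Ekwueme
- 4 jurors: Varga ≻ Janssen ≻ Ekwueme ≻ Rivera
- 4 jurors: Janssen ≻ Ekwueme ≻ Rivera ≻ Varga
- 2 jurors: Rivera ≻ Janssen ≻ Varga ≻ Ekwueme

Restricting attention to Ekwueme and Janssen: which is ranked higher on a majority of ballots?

Janssen

No ballot ranks Ekwueme above Janssen: 0.
Ballots ranking Janssen above Ekwueme: 15 − 0 = 15.
Janssen wins the head-to-head 15–0.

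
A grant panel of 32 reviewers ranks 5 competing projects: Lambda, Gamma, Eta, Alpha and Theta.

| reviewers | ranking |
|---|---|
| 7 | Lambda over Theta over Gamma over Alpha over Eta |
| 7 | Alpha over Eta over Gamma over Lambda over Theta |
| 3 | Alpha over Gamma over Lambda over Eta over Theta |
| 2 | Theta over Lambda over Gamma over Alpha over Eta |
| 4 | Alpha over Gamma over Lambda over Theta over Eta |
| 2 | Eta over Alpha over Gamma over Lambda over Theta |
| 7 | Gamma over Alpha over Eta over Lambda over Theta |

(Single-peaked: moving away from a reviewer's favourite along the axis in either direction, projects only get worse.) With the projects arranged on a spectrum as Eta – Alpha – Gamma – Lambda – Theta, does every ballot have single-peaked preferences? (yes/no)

yes

Axis positions: Eta=1, Alpha=2, Gamma=3, Lambda=4, Theta=5.
Type 1 (peak Lambda at position 4): ranking walks positions 4-5-3-2-1, expanding outward from the peak — single-peaked.
Type 2 (peak Alpha at position 2): ranking walks positions 2-1-3-4-5, expanding outward from the peak — single-peaked.
Type 3 (peak Alpha at position 2): ranking walks positions 2-3-4-1-5, expanding outward from the peak — single-peaked.
Type 4 (peak Theta at position 5): ranking walks positions 5-4-3-2-1, expanding outward from the peak — single-peaked.
Type 5 (peak Alpha at position 2): ranking walks positions 2-3-4-5-1, expanding outward from the peak — single-peaked.
Type 6 (peak Eta at position 1): ranking walks positions 1-2-3-4-5, expanding outward from the peak — single-peaked.
Type 7 (peak Gamma at position 3): ranking walks positions 3-2-1-4-5, expanding outward from the peak — single-peaked.
Every ranking is single-peaked on this axis.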